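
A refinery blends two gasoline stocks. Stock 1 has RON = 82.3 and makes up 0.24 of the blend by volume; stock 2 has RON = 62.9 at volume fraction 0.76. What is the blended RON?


Linear blending: RON_blend = sum(vi * RONi)
Contribution 1: 0.24 * 82.3 = 19.752
Contribution 2: 0.76 * 62.9 = 47.804
RON_blend = 19.752 + 47.804 = 67.556

67.556


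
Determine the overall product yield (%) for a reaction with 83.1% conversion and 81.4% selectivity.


Overall yield = conversion (%) * selectivity (%) / 100
Conversion = 83.1%, Selectivity = 81.4%
Y = 83.1 * 81.4 / 100
= 67.6434 %

67.6434 %


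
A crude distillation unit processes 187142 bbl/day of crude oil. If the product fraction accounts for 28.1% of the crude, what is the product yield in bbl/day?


Crude throughput = 187142 bbl/day
Fraction yield = 28.1%
yield = throughput * fraction / 100
yield = 187142 * 28.1 / 100 = 52586.902

52586.902 bbl/day


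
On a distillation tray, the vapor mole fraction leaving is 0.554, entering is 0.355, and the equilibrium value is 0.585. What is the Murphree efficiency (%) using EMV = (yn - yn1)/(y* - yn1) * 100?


Murphree vapor efficiency: EMV = (y_n - y_(n-1)) / (y*_n - y_(n-1)) * 100
EMV = (0.554 - 0.355) / (0.585 - 0.355) * 100 = 0.199 / 0.23 * 100 = 86.52

86.52 %


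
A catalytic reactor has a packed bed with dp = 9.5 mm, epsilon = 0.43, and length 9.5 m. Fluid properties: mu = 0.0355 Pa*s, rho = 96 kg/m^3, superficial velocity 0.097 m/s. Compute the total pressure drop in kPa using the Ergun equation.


dp = 9.5 mm = 0.0095 m
Viscous term = 150*0.0355*0.097*(1-0.43)^2 / (0.0095^2*0.43^3) = 23387.8
Inertial term = 1.75*96*0.097^2*(1-0.43) / (0.0095*0.43^3) = 1192.89
dP/L = 23387.8 + 1192.89 = 24580.7 Pa/m
dP = 24580.7 * 9.5 / 1000 = 233.5 kPa

233.5 kPa


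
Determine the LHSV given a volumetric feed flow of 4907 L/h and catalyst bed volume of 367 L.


LHSV = volumetric feed rate / catalyst volume
= 4907 L/h / 367 L
= 13.37 h^-1

13.37 h^-1


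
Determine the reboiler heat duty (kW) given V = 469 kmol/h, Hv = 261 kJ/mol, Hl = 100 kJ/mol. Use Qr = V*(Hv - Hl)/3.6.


Qr = 469 * (261 - 100) / 3.6 = 469 * 161 / 3.6 = 20970

20970 kW


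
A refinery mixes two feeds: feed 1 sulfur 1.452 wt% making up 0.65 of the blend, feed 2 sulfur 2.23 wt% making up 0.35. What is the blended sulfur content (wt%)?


Linear sulfur blending: S_blend = x1*S1 + x2*S2
Contribution 1: 0.65 * 1.452 = 0.9438 wt%
Contribution 2: 0.35 * 2.23 = 0.7805 wt%
S_blend = 0.9438 + 0.7805 = 1.7243

1.7243 wt%


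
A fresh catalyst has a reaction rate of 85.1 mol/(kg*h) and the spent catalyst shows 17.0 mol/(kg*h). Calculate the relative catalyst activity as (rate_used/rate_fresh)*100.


Activity (%) = (rate_used / rate_fresh) * 100
rate_used = 17.0, rate_fresh = 85.1
= (17.0 / 85.1) * 100
= 0.1998 * 100 = 19.98

19.98 %


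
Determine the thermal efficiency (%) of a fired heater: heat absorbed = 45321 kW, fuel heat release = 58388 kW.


Furnace efficiency = Q_absorbed / Q_fuel * 100
= 45321 / 58388 * 100 = 77.62

77.62 %


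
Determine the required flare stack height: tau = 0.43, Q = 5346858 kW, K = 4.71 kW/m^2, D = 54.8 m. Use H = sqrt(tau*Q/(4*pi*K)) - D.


tau*Q/(4*pi*K) = 0.43 * 5346858 / (4 * pi * 4.71) = 38845.1
sqrt(38845.1) = 197.092
H = 197.092 - 54.8 = 142.3

142.3 m


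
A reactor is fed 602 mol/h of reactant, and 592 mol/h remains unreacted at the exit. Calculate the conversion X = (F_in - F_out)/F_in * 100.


X = (F_in - F_out) / F_in * 100
Moles reacted = 602 - 592 = 10
X = 10 / 602 * 100
= 0.01661 * 100
= 1.661 %

1.661 %


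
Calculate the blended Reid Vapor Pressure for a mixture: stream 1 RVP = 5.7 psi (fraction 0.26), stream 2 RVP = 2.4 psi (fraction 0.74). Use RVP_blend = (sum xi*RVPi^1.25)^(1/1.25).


Chevron index: RVP_blend = (sum xi*RVPi^1.25)^(1/1.25)
RVP^1.25 terms: 0.26 * 5.7^1.25 + 0.74 * 2.4^1.25 = 4.50043
RVP_blend = 4.50043^(1/1.25) = 3.331

3.331 psi


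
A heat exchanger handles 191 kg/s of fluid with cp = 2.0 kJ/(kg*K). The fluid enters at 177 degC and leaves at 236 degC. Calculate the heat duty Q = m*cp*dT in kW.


Q = m_dot * cp * delta_T
delta_T = 236 - 177 = 59 K
Q = 191 * 2.0 * 59
= 382 * 59
= 22538 kW

22538 kW


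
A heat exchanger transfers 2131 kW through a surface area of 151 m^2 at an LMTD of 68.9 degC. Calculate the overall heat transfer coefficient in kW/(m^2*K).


From Q = U*A*LMTD, U = Q / (A * LMTD)
U = 2131 / (151 * 68.9) = 2131 / 10403.9 = 0.2048

0.2048 kW/(m^2*K)


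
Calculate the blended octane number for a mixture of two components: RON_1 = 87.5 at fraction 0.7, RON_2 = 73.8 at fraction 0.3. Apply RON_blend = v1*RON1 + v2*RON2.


Linear blending: RON_blend = sum(vi * RONi)
Contribution 1: 0.7 * 87.5 = 61.25
Contribution 2: 0.3 * 73.8 = 22.14
RON_blend = 61.25 + 22.14 = 83.39

83.39


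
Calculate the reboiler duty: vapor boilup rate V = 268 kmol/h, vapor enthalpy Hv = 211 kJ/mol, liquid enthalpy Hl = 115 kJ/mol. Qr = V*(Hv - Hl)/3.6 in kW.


Qr = 268 * (211 - 115) / 3.6 = 268 * 96 / 3.6 = 7147

7147 kW


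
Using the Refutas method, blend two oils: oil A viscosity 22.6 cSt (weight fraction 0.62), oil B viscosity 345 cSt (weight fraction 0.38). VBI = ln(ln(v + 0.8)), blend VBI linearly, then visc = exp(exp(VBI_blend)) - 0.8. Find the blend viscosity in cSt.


Refutas method: VBN_i = 14.534*ln(ln(visc_i + 0.8)) + 10.975, blended linearly by mass fraction; since VBN is linear in VBI_i = ln(ln(visc_i + 0.8)) and the fractions sum to 1, blend VBI directly: visc = exp(exp(VBI_blend)) - 0.8
VBI_1 = ln(ln(22.6 + 0.8)) = 1.14827
VBI_2 = ln(ln(345 + 0.8)) = 1.76573
VBI_blend = 0.62 * 1.14827 + 0.38 * 1.76573 = 1.3829
visc_blend = exp(exp(1.3829)) - 0.8 = 53.06

53.06 cSt


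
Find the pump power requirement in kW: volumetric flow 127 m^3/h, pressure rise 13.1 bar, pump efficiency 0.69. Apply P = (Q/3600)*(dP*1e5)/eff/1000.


Q = 127 / 3600 = 0.0352778 m^3/s
P = 0.0352778 * (13.1 * 1e5) / 0.69 / 1000 = 66.98

66.98 kW


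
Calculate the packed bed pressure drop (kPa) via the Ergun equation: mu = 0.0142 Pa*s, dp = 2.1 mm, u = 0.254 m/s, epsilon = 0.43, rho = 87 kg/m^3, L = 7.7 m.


dp = 2.1 mm = 0.0021 m
Viscous term = 150*0.0142*0.254*(1-0.43)^2 / (0.0021^2*0.43^3) = 501325
Inertial term = 1.75*87*0.254^2*(1-0.43) / (0.0021*0.43^3) = 33533.2
dP/L = 501325 + 33533.2 = 534858 Pa/m
dP = 534858 * 7.7 / 1000 = 4118 kPa

4118 kPa


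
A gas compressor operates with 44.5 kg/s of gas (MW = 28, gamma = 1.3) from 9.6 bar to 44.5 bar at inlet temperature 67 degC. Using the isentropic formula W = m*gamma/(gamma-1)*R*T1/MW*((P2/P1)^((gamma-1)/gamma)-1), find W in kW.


Isentropic work: W = m*(gamma/(gamma-1))*(R*T1/MW)*((P2/P1)^((gamma-1)/gamma) - 1)
T1 = 67 + 273.15 = 340.15 K
Pressure ratio = 44.5 / 9.6 = 4.63542
Exponent = (1.3 - 1)/1.3 = 0.230769
(P2/P1)^exp - 1 = 4.63542^0.230769 - 1 = 0.424665
W = 44.5 * 1.3 / 0.3 * 8.314 * 340.15 / 28 * 0.424665 = 8271

8271 kW


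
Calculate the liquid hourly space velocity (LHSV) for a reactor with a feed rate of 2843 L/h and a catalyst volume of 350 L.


LHSV = volumetric feed rate / catalyst volume
= 2843 L/h / 350 L
= 8.123 h^-1

8.123 h^-1


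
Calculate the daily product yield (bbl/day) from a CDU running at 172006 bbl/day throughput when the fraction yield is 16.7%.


Crude throughput = 172006 bbl/day
Fraction yield = 16.7%
yield = throughput * fraction / 100
yield = 172006 * 16.7 / 100 = 28725.002

28725.002 bbl/day


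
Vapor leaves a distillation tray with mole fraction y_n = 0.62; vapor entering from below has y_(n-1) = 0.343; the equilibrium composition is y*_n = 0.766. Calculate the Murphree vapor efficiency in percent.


Murphree vapor efficiency: EMV = (y_n - y_(n-1)) / (y*_n - y_(n-1)) * 100
EMV = (0.62 - 0.343) / (0.766 - 0.343) * 100 = 0.277 / 0.423 * 100 = 65.48

65.48 %


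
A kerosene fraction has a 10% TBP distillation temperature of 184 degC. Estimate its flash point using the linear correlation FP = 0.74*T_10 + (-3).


FP = 0.74 * 184 + (-3) = 133.16

133.16 degC


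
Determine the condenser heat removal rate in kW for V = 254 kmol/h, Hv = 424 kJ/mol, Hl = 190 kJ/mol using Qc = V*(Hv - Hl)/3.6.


Qc = 254 * (424 - 190) / 3.6 = 254 * 234 / 3.6 = 16510

16510 kW


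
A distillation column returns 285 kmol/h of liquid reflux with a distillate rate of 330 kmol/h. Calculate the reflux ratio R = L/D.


Reflux ratio definition: R = L / D (liquid returned / distillate withdrawn)
L = 285 kmol/h, D = 330 kmol/h
R = 285 / 330 = 0.8636

0.8636


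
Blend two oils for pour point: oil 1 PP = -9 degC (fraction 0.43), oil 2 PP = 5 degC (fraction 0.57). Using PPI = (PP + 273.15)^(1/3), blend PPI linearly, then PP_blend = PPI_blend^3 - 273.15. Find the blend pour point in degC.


PPI_1 = (-9 + 273.15)^(1/3) = 6.416283
PPI_2 = (5 + 273.15)^(1/3) = 6.527693
PPI_blend = 0.43 * 6.416283 + 0.57 * 6.527693 = 6.479787
PP_blend = 6.479787^3 - 273.15 = 272.071 - 273.15 = -1.08

-1.08 degC


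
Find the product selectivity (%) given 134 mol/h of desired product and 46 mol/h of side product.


Selectivity = desired / (desired + undesired) * 100
Total products = 134 + 46 = 180 mol/h
S = 134 / 180 * 100
= 0.7444 * 100
= 74.44 %

74.44 %


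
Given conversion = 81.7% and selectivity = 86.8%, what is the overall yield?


Overall yield = conversion (%) * selectivity (%) / 100
Conversion = 81.7%, Selectivity = 86.8%
Y = 81.7 * 86.8 / 100
= 70.9156 %

70.9156 %


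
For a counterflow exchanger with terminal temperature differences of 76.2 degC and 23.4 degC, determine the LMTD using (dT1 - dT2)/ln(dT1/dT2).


LMTD = (dT1 - dT2) / ln(dT1/dT2)
= (76.2 - 23.4) / ln(76.2 / 23.4) = 52.8 / 1.18063 = 44.72

44.72 degC


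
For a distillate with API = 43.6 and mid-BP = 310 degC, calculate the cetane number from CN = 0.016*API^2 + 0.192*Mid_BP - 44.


CN = 0.016 * 43.6^2 + 0.192 * 310 - 44
CN = 30.41536 + 59.52 - 44 = 45.93536

45.93536


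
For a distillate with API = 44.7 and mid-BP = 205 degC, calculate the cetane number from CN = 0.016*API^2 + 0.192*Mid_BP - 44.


CN = 0.016 * 44.7^2 + 0.192 * 205 - 44
CN = 31.96944 + 39.36 - 44 = 27.32944

27.32944


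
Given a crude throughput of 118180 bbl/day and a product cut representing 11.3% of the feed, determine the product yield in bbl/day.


Crude throughput = 118180 bbl/day
Fraction yield = 11.3%
yield = throughput * fraction / 100
yield = 118180 * 11.3 / 100 = 13354.34

13354.34 bbl/day


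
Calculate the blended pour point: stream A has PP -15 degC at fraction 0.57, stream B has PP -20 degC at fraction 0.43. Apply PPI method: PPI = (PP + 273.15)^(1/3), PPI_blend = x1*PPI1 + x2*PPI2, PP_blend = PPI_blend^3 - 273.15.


PPI_1 = (-15 + 273.15)^(1/3) = 6.36733
PPI_2 = (-20 + 273.15)^(1/3) = 6.325953
PPI_blend = 0.57 * 6.36733 + 0.43 * 6.325953 = 6.349538
PP_blend = 6.349538^3 - 273.15 = 255.992 - 273.15 = -17.16

-17.16 degC


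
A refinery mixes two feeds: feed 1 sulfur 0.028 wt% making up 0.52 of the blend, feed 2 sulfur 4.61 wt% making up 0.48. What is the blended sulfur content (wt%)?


Linear sulfur blending: S_blend = x1*S1 + x2*S2
Contribution 1: 0.52 * 0.028 = 0.01456 wt%
Contribution 2: 0.48 * 4.61 = 2.2128 wt%
S_blend = 0.01456 + 2.2128 = 2.22736

2.22736 wt%


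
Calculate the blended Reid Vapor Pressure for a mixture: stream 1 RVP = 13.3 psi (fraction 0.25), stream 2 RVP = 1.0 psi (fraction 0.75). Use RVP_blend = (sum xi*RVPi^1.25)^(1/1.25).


Chevron index: RVP_blend = (sum xi*RVPi^1.25)^(1/1.25)
RVP^1.25 terms: 0.25 * 13.3^1.25 + 0.75 * 1.0^1.25 = 7.09972
RVP_blend = 7.09972^(1/1.25) = 4.797

4.797 psi


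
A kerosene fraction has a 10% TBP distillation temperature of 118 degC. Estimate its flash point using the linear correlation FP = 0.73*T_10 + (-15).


FP = 0.73 * 118 + (-15) = 71.14

71.14 degC


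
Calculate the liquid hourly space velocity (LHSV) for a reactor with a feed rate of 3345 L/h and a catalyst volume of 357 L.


LHSV = volumetric feed rate / catalyst volume
= 3345 L/h / 357 L
= 9.370 h^-1

9.370 h^-1


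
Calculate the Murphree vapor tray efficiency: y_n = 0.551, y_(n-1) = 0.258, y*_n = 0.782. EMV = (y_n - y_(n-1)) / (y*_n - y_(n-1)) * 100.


Murphree vapor efficiency: EMV = (y_n - y_(n-1)) / (y*_n - y_(n-1)) * 100
EMV = (0.551 - 0.258) / (0.782 - 0.258) * 100 = 0.293 / 0.524 * 100 = 55.92

55.92 %


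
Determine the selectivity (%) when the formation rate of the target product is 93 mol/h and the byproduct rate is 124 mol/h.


Selectivity = desired / (desired + undesired) * 100
Total products = 93 + 124 = 217 mol/h
S = 93 / 217 * 100
= 0.4286 * 100
= 42.86 %

42.86 %


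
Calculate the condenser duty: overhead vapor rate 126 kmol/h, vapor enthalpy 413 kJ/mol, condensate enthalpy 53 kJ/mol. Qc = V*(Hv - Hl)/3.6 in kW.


Qc = 126 * (413 - 53) / 3.6 = 126 * 360 / 3.6 = 12600

12600 kW


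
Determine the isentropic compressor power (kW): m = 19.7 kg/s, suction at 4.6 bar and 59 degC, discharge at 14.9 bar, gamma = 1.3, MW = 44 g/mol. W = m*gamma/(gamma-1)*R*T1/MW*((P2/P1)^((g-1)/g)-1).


Isentropic work: W = m*(gamma/(gamma-1))*(R*T1/MW)*((P2/P1)^((gamma-1)/gamma) - 1)
T1 = 59 + 273.15 = 332.15 K
Pressure ratio = 14.9 / 4.6 = 3.23913
Exponent = (1.3 - 1)/1.3 = 0.230769
(P2/P1)^exp - 1 = 3.23913^0.230769 - 1 = 0.311569
W = 19.7 * 1.3 / 0.3 * 8.314 * 332.15 / 44 * 0.311569 = 1669

1669 kW


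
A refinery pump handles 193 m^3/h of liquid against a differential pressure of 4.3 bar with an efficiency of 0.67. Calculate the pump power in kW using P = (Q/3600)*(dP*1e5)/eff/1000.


Q = 193 / 3600 = 0.0536111 m^3/s
P = 0.0536111 * (4.3 * 1e5) / 0.67 / 1000 = 34.41

34.41 kW


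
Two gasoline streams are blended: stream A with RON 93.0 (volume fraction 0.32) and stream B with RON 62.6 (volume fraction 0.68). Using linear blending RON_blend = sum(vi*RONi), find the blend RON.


Linear blending: RON_blend = sum(vi * RONi)
Contribution 1: 0.32 * 93.0 = 29.76
Contribution 2: 0.68 * 62.6 = 42.568
RON_blend = 29.76 + 42.568 = 72.328

72.328


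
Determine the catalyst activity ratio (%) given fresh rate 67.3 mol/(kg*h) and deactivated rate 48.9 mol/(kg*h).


Activity (%) = (rate_used / rate_fresh) * 100
rate_used = 48.9, rate_fresh = 67.3
= (48.9 / 67.3) * 100
= 0.7266 * 100 = 72.66

72.66 %


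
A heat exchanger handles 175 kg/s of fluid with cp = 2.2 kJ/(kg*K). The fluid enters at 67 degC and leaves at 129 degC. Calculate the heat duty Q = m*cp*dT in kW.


Q = m_dot * cp * delta_T
delta_T = 129 - 67 = 62 K
Q = 175 * 2.2 * 62
= 385 * 62
= 23870 kW

23870 kW


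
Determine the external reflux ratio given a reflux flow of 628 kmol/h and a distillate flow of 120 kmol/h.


Reflux ratio definition: R = L / D (liquid returned / distillate withdrawn)
L = 628 kmol/h, D = 120 kmol/h
R = 628 / 120 = 5.233

5.233


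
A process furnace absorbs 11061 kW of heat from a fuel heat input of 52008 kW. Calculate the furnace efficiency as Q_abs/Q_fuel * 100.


Furnace efficiency = Q_absorbed / Q_fuel * 100
= 11061 / 52008 * 100 = 21.27

21.27 %


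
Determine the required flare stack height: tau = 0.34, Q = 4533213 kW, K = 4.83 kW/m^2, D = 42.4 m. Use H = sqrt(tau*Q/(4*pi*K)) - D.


tau*Q/(4*pi*K) = 0.34 * 4533213 / (4 * pi * 4.83) = 25393.8
sqrt(25393.8) = 159.354
H = 159.354 - 42.4 = 117.0

117.0 m


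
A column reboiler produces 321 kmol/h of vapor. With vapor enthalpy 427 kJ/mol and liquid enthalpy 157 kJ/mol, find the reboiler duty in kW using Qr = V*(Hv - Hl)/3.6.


Qr = 321 * (427 - 157) / 3.6 = 321 * 270 / 3.6 = 24080

24080 kW


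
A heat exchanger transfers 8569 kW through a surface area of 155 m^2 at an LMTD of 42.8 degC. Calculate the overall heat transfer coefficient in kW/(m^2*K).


From Q = U*A*LMTD, U = Q / (A * LMTD)
U = 8569 / (155 * 42.8) = 8569 / 6634 = 1.292

1.292 kW/(m^2*K)


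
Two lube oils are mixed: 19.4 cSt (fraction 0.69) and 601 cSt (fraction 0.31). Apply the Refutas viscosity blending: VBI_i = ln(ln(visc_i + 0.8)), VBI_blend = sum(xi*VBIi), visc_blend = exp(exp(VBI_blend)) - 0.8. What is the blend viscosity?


Refutas method: VBN_i = 14.534*ln(ln(visc_i + 0.8)) + 10.975, blended linearly by mass fraction; since VBN is linear in VBI_i = ln(ln(visc_i + 0.8)) and the fractions sum to 1, blend VBI directly: visc = exp(exp(VBI_blend)) - 0.8
VBI_1 = ln(ln(19.4 + 0.8)) = 1.1005
VBI_2 = ln(ln(601 + 0.8)) = 1.85629
VBI_blend = 0.69 * 1.1005 + 0.31 * 1.85629 = 1.33479
visc_blend = exp(exp(1.33479)) - 0.8 = 43.87

43.87 cSt


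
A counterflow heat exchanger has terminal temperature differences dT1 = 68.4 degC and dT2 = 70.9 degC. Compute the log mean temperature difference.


LMTD = (dT1 - dT2) / ln(dT1/dT2)
= (68.4 - 70.9) / ln(68.4 / 70.9) = -2.5 / -0.0358976 = 69.64

69.64 degC


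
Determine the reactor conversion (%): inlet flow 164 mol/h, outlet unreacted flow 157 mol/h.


X = (F_in - F_out) / F_in * 100
Moles reacted = 164 - 157 = 7
X = 7 / 164 * 100
= 0.04268 * 100
= 4.268 %

4.268 %


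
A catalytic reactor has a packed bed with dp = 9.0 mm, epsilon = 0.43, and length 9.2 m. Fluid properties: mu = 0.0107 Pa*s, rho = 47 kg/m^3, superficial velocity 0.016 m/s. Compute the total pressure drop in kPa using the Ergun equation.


dp = 9.0 mm = 0.009 m
Viscous term = 150*0.0107*0.016*(1-0.43)^2 / (0.009^2*0.43^3) = 1295.55
Inertial term = 1.75*47*0.016^2*(1-0.43) / (0.009*0.43^3) = 16.7727
dP/L = 1295.55 + 16.7727 = 1312.32 Pa/m
dP = 1312.32 * 9.2 / 1000 = 12.07 kPa

12.07 kPa


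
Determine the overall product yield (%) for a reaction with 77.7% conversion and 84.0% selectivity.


Overall yield = conversion (%) * selectivity (%) / 100
Conversion = 77.7%, Selectivity = 84.0%
Y = 77.7 * 84.0 / 100
= 65.268 %

65.268 %


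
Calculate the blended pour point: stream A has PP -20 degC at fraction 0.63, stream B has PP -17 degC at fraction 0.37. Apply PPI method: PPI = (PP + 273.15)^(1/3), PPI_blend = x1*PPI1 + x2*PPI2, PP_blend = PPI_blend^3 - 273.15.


PPI_1 = (-20 + 273.15)^(1/3) = 6.325953
PPI_2 = (-17 + 273.15)^(1/3) = 6.350844
PPI_blend = 0.63 * 6.325953 + 0.37 * 6.350844 = 6.335163
PP_blend = 6.335163^3 - 273.15 = 254.2573 - 273.15 = -18.89

-18.89 degC


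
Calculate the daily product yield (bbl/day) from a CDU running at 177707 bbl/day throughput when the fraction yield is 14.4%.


Crude throughput = 177707 bbl/day
Fraction yield = 14.4%
yield = throughput * fraction / 100
yield = 177707 * 14.4 / 100 = 25589.808

25589.808 bbl/day


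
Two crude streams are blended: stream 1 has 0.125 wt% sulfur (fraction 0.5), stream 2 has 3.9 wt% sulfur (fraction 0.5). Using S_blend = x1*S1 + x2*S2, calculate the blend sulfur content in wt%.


Linear sulfur blending: S_blend = x1*S1 + x2*S2
Contribution 1: 0.5 * 0.125 = 0.0625 wt%
Contribution 2: 0.5 * 3.9 = 1.95 wt%
S_blend = 0.0625 + 1.95 = 2.0125

2.0125 wt%


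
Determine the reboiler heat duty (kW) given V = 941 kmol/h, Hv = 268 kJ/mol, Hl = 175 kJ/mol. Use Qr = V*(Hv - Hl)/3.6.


Qr = 941 * (268 - 175) / 3.6 = 941 * 93 / 3.6 = 24310

24310 kW


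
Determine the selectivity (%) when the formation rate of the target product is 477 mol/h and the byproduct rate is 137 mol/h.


Selectivity = desired / (desired + undesired) * 100
Total products = 477 + 137 = 614 mol/h
S = 477 / 614 * 100
= 0.7769 * 100
= 77.69 %

77.69 %


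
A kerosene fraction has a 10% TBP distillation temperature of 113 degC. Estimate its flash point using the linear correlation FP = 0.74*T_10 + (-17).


FP = 0.74 * 113 + (-17) = 66.62

66.62 degC


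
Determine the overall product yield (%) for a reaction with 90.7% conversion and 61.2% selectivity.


Overall yield = conversion (%) * selectivity (%) / 100
Conversion = 90.7%, Selectivity = 61.2%
Y = 90.7 * 61.2 / 100
= 55.5084 %

55.5084 %


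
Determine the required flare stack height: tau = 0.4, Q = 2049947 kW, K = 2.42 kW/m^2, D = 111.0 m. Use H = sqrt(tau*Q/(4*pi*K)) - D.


tau*Q/(4*pi*K) = 0.4 * 2049947 / (4 * pi * 2.42) = 26963.6
sqrt(26963.6) = 164.206
H = 164.206 - 111.0 = 53.21

53.21 m


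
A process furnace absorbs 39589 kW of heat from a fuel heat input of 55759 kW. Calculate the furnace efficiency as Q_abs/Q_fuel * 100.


Furnace efficiency = Q_absorbed / Q_fuel * 100
= 39589 / 55759 * 100 = 71.00

71.00 %


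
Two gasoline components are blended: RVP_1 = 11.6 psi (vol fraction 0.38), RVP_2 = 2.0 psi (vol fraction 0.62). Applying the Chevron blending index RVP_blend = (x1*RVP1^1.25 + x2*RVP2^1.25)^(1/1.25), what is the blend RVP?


Chevron index: RVP_blend = (sum xi*RVPi^1.25)^(1/1.25)
RVP^1.25 terms: 0.38 * 11.6^1.25 + 0.62 * 2.0^1.25 = 9.60959
RVP_blend = 9.60959^(1/1.25) = 6.112

6.112 psi


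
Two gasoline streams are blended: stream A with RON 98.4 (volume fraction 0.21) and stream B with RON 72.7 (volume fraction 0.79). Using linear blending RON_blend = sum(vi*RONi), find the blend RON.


Linear blending: RON_blend = sum(vi * RONi)
Contribution 1: 0.21 * 98.4 = 20.664
Contribution 2: 0.79 * 72.7 = 57.433
RON_blend = 20.664 + 57.433 = 78.097

78.097


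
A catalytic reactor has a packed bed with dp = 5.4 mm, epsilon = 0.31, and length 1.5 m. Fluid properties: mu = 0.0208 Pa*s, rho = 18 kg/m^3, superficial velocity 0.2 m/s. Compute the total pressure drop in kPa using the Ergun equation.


dp = 5.4 mm = 0.0054 m
Viscous term = 150*0.0208*0.2*(1-0.31)^2 / (0.0054^2*0.31^3) = 341987
Inertial term = 1.75*18*0.2^2*(1-0.31) / (0.0054*0.31^3) = 5404.32
dP/L = 341987 + 5404.32 = 347391 Pa/m
dP = 347391 * 1.5 / 1000 = 521.1 kPa

521.1 kPa


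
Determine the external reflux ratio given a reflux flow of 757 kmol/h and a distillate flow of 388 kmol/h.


Reflux ratio definition: R = L / D (liquid returned / distillate withdrawn)
L = 757 kmol/h, D = 388 kmol/h
R = 757 / 388 = 1.951

1.951


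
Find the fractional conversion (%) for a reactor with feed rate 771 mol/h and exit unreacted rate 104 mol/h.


X = (F_in - F_out) / F_in * 100
Moles reacted = 771 - 104 = 667
X = 667 / 771 * 100
= 0.8651 * 100
= 86.51 %

86.51 %


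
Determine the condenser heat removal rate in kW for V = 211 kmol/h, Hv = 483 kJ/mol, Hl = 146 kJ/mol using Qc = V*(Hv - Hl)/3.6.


Qc = 211 * (483 - 146) / 3.6 = 211 * 337 / 3.6 = 19750

19750 kW


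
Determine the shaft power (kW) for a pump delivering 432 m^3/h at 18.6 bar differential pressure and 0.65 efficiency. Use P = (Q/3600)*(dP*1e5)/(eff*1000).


Q = 432 / 3600 = 0.12 m^3/s
P = 0.12 * (18.6 * 1e5) / 0.65 / 1000 = 343.4

343.4 kW


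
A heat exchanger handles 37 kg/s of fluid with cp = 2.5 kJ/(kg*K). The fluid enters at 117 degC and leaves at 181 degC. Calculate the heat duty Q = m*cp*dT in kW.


Q = m_dot * cp * delta_T
delta_T = 181 - 117 = 64 K
Q = 37 * 2.5 * 64
= 92.5 * 64
= 5920 kW

5920 kW


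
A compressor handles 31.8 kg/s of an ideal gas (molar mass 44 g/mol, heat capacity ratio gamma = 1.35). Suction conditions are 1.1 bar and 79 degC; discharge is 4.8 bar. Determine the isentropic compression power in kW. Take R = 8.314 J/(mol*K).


Isentropic work: W = m*(gamma/(gamma-1))*(R*T1/MW)*((P2/P1)^((gamma-1)/gamma) - 1)
T1 = 79 + 273.15 = 352.15 K
Pressure ratio = 4.8 / 1.1 = 4.36364
Exponent = (1.35 - 1)/1.35 = 0.259259
(P2/P1)^exp - 1 = 4.36364^0.259259 - 1 = 0.465165
W = 31.8 * 1.35 / 0.35 * 8.314 * 352.15 / 44 * 0.465165 = 3797

3797 kW


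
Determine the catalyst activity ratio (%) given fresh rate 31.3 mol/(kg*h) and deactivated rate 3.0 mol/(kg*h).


Activity (%) = (rate_used / rate_fresh) * 100
rate_used = 3.0, rate_fresh = 31.3
= (3.0 / 31.3) * 100
= 0.09585 * 100 = 9.585

9.585 %


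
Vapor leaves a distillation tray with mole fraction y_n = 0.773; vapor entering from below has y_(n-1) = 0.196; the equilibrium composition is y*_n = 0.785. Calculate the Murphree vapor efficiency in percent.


Murphree vapor efficiency: EMV = (y_n - y_(n-1)) / (y*_n - y_(n-1)) * 100
EMV = (0.773 - 0.196) / (0.785 - 0.196) * 100 = 0.577 / 0.589 * 100 = 97.96

97.96 %


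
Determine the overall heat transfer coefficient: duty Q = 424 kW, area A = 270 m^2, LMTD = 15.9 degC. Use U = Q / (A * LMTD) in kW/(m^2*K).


From Q = U*A*LMTD, U = Q / (A * LMTD)
U = 424 / (270 * 15.9) = 424 / 4293 = 0.09877

0.09877 kW/(m^2*K)


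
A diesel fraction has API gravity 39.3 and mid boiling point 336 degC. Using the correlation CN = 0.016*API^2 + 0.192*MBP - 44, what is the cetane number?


CN = 0.016 * 39.3^2 + 0.192 * 336 - 44
CN = 24.71184 + 64.512 - 44 = 45.22384

45.22384


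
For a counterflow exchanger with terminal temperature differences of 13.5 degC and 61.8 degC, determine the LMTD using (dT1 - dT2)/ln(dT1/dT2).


LMTD = (dT1 - dT2) / ln(dT1/dT2)
= (13.5 - 61.8) / ln(13.5 / 61.8) = -48.3 / -1.52121 = 31.75

31.75 degC


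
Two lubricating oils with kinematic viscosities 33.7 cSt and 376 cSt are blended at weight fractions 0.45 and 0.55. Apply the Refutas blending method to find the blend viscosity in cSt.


Refutas method: VBN_i = 14.534*ln(ln(visc_i + 0.8)) + 10.975, blended linearly by mass fraction; since VBN is linear in VBI_i = ln(ln(visc_i + 0.8)) and the fractions sum to 1, blend VBI directly: visc = exp(exp(VBI_blend)) - 0.8
VBI_1 = ln(ln(33.7 + 0.8)) = 1.2644
VBI_2 = ln(ln(376 + 0.8)) = 1.78031
VBI_blend = 0.45 * 1.2644 + 0.55 * 1.78031 = 1.54815
visc_blend = exp(exp(1.54815)) - 0.8 = 109.5

109.5 cSt


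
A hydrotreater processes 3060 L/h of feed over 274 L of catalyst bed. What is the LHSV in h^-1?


LHSV = volumetric feed rate / catalyst volume
= 3060 L/h / 274 L
= 11.17 h^-1

11.17 h^-1


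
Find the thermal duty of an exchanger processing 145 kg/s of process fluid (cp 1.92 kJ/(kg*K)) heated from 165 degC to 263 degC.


Q = m_dot * cp * delta_T
delta_T = 263 - 165 = 98 K
Q = 145 * 1.92 * 98
= 278.4 * 98
= 27283.2 kW

27283.2 kW


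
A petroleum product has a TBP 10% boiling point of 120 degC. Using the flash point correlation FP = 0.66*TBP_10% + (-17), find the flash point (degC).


FP = 0.66 * 120 + (-17) = 62.2

62.2 degC


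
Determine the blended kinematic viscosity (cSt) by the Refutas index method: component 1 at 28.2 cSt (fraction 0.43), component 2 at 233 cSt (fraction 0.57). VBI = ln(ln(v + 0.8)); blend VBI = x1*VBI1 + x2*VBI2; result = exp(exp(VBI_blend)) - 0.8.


Refutas method: VBN_i = 14.534*ln(ln(visc_i + 0.8)) + 10.975, blended linearly by mass fraction; since VBN is linear in VBI_i = ln(ln(visc_i + 0.8)) and the fractions sum to 1, blend VBI directly: visc = exp(exp(VBI_blend)) - 0.8
VBI_1 = ln(ln(28.2 + 0.8)) = 1.21411
VBI_2 = ln(ln(233 + 0.8)) = 1.69643
VBI_blend = 0.43 * 1.21411 + 0.57 * 1.69643 = 1.48903
visc_blend = exp(exp(1.48903)) - 0.8 = 83.37

83.37 cSt


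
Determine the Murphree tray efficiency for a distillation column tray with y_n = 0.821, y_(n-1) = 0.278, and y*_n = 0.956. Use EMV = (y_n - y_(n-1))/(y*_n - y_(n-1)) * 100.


Murphree vapor efficiency: EMV = (y_n - y_(n-1)) / (y*_n - y_(n-1)) * 100
EMV = (0.821 - 0.278) / (0.956 - 0.278) * 100 = 0.543 / 0.678 * 100 = 80.09

80.09 %


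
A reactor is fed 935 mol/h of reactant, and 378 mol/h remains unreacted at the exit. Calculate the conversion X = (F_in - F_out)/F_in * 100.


X = (F_in - F_out) / F_in * 100
Moles reacted = 935 - 378 = 557
X = 557 / 935 * 100
= 0.5957 * 100
= 59.57 %

59.57 %


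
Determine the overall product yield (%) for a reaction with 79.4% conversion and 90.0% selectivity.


Overall yield = conversion (%) * selectivity (%) / 100
Conversion = 79.4%, Selectivity = 90.0%
Y = 79.4 * 90.0 / 100
= 71.46 %

71.46 %


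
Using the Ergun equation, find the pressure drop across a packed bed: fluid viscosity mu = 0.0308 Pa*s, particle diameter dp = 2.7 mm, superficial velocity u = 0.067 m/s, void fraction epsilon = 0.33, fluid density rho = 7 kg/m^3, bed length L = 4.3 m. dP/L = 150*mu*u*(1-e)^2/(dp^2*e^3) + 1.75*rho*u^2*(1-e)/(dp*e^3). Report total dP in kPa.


dp = 2.7 mm = 0.0027 m
Viscous term = 150*0.0308*0.067*(1-0.33)^2 / (0.0027^2*0.33^3) = 530392
Inertial term = 1.75*7*0.067^2*(1-0.33) / (0.0027*0.33^3) = 379.713
dP/L = 530392 + 379.713 = 530772 Pa/m
dP = 530772 * 4.3 / 1000 = 2282 kPa

2282 kPa


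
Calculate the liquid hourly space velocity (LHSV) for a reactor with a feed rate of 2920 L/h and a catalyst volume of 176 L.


LHSV = volumetric feed rate / catalyst volume
= 2920 L/h / 176 L
= 16.59 h^-1

16.59 h^-1


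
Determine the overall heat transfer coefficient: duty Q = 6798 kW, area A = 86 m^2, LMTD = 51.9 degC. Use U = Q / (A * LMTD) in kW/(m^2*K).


From Q = U*A*LMTD, U = Q / (A * LMTD)
U = 6798 / (86 * 51.9) = 6798 / 4463.4 = 1.523

1.523 kW/(m^2*K)


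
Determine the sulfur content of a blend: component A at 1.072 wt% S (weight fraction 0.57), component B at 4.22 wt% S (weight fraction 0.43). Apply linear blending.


Linear sulfur blending: S_blend = x1*S1 + x2*S2
Contribution 1: 0.57 * 1.072 = 0.61104 wt%
Contribution 2: 0.43 * 4.22 = 1.8146 wt%
S_blend = 0.61104 + 1.8146 = 2.42564

2.42564 wt%


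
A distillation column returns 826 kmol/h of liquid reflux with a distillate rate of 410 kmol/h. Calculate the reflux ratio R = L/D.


Reflux ratio definition: R = L / D (liquid returned / distillate withdrawn)
L = 826 kmol/h, D = 410 kmol/h
R = 826 / 410 = 2.015

2.015


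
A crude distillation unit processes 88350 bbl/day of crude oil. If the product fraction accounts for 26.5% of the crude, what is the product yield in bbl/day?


Crude throughput = 88350 bbl/day
Fraction yield = 26.5%
yield = throughput * fraction / 100
yield = 88350 * 26.5 / 100 = 23412.75

23412.75 bbl/day


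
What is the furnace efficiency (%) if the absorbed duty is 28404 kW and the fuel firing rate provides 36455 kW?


Furnace efficiency = Q_absorbed / Q_fuel * 100
= 28404 / 36455 * 100 = 77.92

77.92 %


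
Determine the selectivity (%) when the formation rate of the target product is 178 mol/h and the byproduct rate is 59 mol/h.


Selectivity = desired / (desired + undesired) * 100
Total products = 178 + 59 = 237 mol/h
S = 178 / 237 * 100
= 0.7511 * 100
= 75.11 %

75.11 %


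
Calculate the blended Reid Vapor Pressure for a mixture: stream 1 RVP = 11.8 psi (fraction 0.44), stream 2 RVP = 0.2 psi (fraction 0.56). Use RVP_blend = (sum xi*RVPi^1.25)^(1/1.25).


Chevron index: RVP_blend = (sum xi*RVPi^1.25)^(1/1.25)
RVP^1.25 terms: 0.44 * 11.8^1.25 + 0.56 * 0.2^1.25 = 9.69778
RVP_blend = 9.69778^(1/1.25) = 6.157

6.157 psi


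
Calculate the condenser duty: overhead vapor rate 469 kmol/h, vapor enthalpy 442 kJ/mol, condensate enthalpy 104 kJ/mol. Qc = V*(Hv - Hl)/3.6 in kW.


Qc = 469 * (442 - 104) / 3.6 = 469 * 338 / 3.6 = 44030

44030 kW


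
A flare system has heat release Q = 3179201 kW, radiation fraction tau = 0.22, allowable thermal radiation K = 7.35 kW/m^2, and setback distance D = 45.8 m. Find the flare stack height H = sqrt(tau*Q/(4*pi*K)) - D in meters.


tau*Q/(4*pi*K) = 0.22 * 3179201 / (4 * pi * 7.35) = 7572.57
sqrt(7572.57) = 87.0205
H = 87.0205 - 45.8 = 41.22

41.22 m


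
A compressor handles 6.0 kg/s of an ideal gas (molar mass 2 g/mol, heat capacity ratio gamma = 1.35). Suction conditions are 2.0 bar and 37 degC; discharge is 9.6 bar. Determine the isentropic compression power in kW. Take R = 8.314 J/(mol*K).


Isentropic work: W = m*(gamma/(gamma-1))*(R*T1/MW)*((P2/P1)^((gamma-1)/gamma) - 1)
T1 = 37 + 273.15 = 310.15 K
Pressure ratio = 9.6 / 2.0 = 4.8
Exponent = (1.35 - 1)/1.35 = 0.259259
(P2/P1)^exp - 1 = 4.8^0.259259 - 1 = 0.50182
W = 6.0 * 1.35 / 0.35 * 8.314 * 310.15 / 2 * 0.50182 = 14970

14970 kW


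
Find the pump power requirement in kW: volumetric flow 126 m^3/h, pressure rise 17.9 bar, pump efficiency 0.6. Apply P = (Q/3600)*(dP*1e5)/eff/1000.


Q = 126 / 3600 = 0.035 m^3/s
P = 0.035 * (17.9 * 1e5) / 0.6 / 1000 = 104.4

104.4 kW


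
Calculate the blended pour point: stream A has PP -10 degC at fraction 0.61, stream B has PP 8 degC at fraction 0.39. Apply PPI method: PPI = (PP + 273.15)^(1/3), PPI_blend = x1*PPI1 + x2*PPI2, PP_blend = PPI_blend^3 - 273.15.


PPI_1 = (-10 + 273.15)^(1/3) = 6.408176
PPI_2 = (8 + 273.15)^(1/3) = 6.551077
PPI_blend = 0.61 * 6.408176 + 0.39 * 6.551077 = 6.463907
PP_blend = 6.463907^3 - 273.15 = 270.0756 - 273.15 = -3.07

-3.07 degC


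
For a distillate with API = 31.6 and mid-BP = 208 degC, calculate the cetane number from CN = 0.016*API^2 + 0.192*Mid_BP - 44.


CN = 0.016 * 31.6^2 + 0.192 * 208 - 44
CN = 15.97696 + 39.936 - 44 = 11.91296

11.91296


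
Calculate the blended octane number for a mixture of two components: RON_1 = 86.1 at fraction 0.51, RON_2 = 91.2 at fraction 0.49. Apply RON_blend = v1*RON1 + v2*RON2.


Linear blending: RON_blend = sum(vi * RONi)
Contribution 1: 0.51 * 86.1 = 43.911
Contribution 2: 0.49 * 91.2 = 44.688
RON_blend = 43.911 + 44.688 = 88.599

88.599


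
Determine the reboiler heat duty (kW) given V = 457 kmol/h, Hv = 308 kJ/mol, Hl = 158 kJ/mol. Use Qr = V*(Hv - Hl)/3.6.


Qr = 457 * (308 - 158) / 3.6 = 457 * 150 / 3.6 = 19040

19040 kW


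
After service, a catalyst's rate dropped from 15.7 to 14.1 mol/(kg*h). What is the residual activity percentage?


Activity (%) = (rate_used / rate_fresh) * 100
rate_used = 14.1, rate_fresh = 15.7
= (14.1 / 15.7) * 100
= 0.8981 * 100 = 89.81

89.81 %


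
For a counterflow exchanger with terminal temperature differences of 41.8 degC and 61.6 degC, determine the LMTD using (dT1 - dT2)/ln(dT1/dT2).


LMTD = (dT1 - dT2) / ln(dT1/dT2)
= (41.8 - 61.6) / ln(41.8 / 61.6) = -19.8 / -0.387766 = 51.06

51.06 degC


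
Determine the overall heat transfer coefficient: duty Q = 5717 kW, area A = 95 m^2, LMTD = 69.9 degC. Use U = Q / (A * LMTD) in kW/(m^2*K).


From Q = U*A*LMTD, U = Q / (A * LMTD)
U = 5717 / (95 * 69.9) = 5717 / 6640.5 = 0.8609

0.8609 kW/(m^2*K)


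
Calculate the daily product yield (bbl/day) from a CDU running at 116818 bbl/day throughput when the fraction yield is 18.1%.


Crude throughput = 116818 bbl/day
Fraction yield = 18.1%
yield = throughput * fraction / 100
yield = 116818 * 18.1 / 100 = 21144.058

21144.058 bbl/day


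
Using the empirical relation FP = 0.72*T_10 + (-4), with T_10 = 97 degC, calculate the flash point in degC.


FP = 0.72 * 97 + (-4) = 65.84

65.84 degC


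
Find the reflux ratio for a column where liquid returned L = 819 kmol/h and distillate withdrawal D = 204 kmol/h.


Reflux ratio definition: R = L / D (liquid returned / distillate withdrawn)
L = 819 kmol/h, D = 204 kmol/h
R = 819 / 204 = 4.015

4.015


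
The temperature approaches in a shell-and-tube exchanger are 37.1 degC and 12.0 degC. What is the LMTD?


LMTD = (dT1 - dT2) / ln(dT1/dT2)
= (37.1 - 12.0) / ln(37.1 / 12.0) = 25.1 / 1.12871 = 22.24

22.24 degC


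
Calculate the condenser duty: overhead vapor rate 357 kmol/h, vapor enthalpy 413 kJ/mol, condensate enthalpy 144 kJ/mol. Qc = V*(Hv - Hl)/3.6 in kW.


Qc = 357 * (413 - 144) / 3.6 = 357 * 269 / 3.6 = 26680

26680 kW


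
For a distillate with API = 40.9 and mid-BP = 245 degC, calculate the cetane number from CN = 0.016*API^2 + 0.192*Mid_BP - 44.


CN = 0.016 * 40.9^2 + 0.192 * 245 - 44
CN = 26.76496 + 47.04 - 44 = 29.80496

29.80496


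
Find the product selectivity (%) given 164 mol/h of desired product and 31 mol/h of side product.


Selectivity = desired / (desired + undesired) * 100
Total products = 164 + 31 = 195 mol/h
S = 164 / 195 * 100
= 0.8410 * 100
= 84.10 %

84.10 %


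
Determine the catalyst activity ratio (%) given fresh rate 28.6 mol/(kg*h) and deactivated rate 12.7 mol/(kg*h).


Activity (%) = (rate_used / rate_fresh) * 100
rate_used = 12.7, rate_fresh = 28.6
= (12.7 / 28.6) * 100
= 0.4441 * 100 = 44.41

44.41 %


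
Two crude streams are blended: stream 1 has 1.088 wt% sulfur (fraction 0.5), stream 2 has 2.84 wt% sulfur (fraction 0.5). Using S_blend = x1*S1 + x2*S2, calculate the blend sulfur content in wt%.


Linear sulfur blending: S_blend = x1*S1 + x2*S2
Contribution 1: 0.5 * 1.088 = 0.544 wt%
Contribution 2: 0.5 * 2.84 = 1.42 wt%
S_blend = 0.544 + 1.42 = 1.964

1.964 wt%


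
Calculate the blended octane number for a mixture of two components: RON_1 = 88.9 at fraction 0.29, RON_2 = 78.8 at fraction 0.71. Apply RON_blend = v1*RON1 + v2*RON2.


Linear blending: RON_blend = sum(vi * RONi)
Contribution 1: 0.29 * 88.9 = 25.781
Contribution 2: 0.71 * 78.8 = 55.948
RON_blend = 25.781 + 55.948 = 81.729

81.729


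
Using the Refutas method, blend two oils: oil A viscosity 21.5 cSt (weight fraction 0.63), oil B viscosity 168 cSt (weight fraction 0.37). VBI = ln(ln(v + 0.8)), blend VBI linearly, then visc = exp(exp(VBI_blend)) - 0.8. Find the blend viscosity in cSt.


Refutas method: VBN_i = 14.534*ln(ln(visc_i + 0.8)) + 10.975, blended linearly by mass fraction; since VBN is linear in VBI_i = ln(ln(visc_i + 0.8)) and the fractions sum to 1, blend VBI directly: visc = exp(exp(VBI_blend)) - 0.8
VBI_1 = ln(ln(21.5 + 0.8)) = 1.13288
VBI_2 = ln(ln(168 + 0.8)) = 1.63486
VBI_blend = 0.63 * 1.13288 + 0.37 * 1.63486 = 1.31861
visc_blend = exp(exp(1.31861)) - 0.8 = 41.22

41.22 cSt


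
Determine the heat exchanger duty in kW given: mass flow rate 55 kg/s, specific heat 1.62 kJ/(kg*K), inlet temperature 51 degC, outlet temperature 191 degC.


Q = m_dot * cp * delta_T
delta_T = 191 - 51 = 140 K
Q = 55 * 1.62 * 140
= 89.1 * 140
= 12474 kW

12474 kW


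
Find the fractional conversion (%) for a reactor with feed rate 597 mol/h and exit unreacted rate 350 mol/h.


X = (F_in - F_out) / F_in * 100
Moles reacted = 597 - 350 = 247
X = 247 / 597 * 100
= 0.4137 * 100
= 41.37 %

41.37 %


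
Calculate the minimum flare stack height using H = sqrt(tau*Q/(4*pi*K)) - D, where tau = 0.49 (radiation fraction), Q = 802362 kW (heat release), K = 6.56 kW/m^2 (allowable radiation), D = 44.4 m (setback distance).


tau*Q/(4*pi*K) = 0.49 * 802362 / (4 * pi * 6.56) = 4769.28
sqrt(4769.28) = 69.06
H = 69.06 - 44.4 = 24.66

24.66 m


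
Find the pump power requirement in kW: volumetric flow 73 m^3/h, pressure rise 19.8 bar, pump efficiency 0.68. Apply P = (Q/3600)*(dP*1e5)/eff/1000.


Q = 73 / 3600 = 0.0202778 m^3/s
P = 0.0202778 * (19.8 * 1e5) / 0.68 / 1000 = 59.04

59.04 kW


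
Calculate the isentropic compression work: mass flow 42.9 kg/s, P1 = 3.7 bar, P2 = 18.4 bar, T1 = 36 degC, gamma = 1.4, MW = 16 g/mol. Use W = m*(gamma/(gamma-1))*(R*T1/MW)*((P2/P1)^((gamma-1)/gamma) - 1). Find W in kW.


Isentropic work: W = m*(gamma/(gamma-1))*(R*T1/MW)*((P2/P1)^((gamma-1)/gamma) - 1)
T1 = 36 + 273.15 = 309.15 K
Pressure ratio = 18.4 / 3.7 = 4.97297
Exponent = (1.4 - 1)/1.4 = 0.285714
(P2/P1)^exp - 1 = 4.97297^0.285714 - 1 = 0.581368
W = 42.9 * 1.4 / 0.4 * 8.314 * 309.15 / 16 * 0.581368 = 14020

14020 kW


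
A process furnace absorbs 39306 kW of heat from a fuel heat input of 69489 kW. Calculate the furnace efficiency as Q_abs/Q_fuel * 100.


Furnace efficiency = Q_absorbed / Q_fuel * 100
= 39306 / 69489 * 100 = 56.56

56.56 %


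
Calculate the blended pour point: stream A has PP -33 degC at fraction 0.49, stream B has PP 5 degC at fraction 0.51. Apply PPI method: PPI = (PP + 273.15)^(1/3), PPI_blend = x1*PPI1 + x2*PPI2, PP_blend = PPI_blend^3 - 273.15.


PPI_1 = (-33 + 273.15)^(1/3) = 6.215759
PPI_2 = (5 + 273.15)^(1/3) = 6.527693
PPI_blend = 0.49 * 6.215759 + 0.51 * 6.527693 = 6.374845
PP_blend = 6.374845^3 - 273.15 = 259.0651 - 273.15 = -14.08

-14.08 degC


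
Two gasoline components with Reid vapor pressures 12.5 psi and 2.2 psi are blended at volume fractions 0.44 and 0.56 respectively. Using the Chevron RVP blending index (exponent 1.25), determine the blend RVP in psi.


Chevron index: RVP_blend = (sum xi*RVPi^1.25)^(1/1.25)
RVP^1.25 terms: 0.44 * 12.5^1.25 + 0.56 * 2.2^1.25 = 11.8421
RVP_blend = 11.8421^(1/1.25) = 7.223

7.223 psi


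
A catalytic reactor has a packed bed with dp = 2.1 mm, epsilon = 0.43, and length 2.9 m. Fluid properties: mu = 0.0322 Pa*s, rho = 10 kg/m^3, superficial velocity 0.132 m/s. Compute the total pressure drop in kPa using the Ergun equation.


dp = 2.1 mm = 0.0021 m
Viscous term = 150*0.0322*0.132*(1-0.43)^2 / (0.0021^2*0.43^3) = 590781
Inertial term = 1.75*10*0.132^2*(1-0.43) / (0.0021*0.43^3) = 1040.96
dP/L = 590781 + 1040.96 = 591822 Pa/m
dP = 591822 * 2.9 / 1000 = 1716 kPa

1716 kPa
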